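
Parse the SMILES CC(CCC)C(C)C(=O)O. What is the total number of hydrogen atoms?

Walk through each heavy atom and fill implicit hydrogens from standard valence (C 4, N 3, O 2, S 2, halogen 1):
  atom 1: C, bond orders sum to 1 (valence 4) → 3 H
  atom 2: C, bond orders sum to 3 (valence 4) → 1 H
  atom 3: C, bond orders sum to 2 (valence 4) → 2 H
  atom 4: C, bond orders sum to 2 (valence 4) → 2 H
  atom 5: C, bond orders sum to 1 (valence 4) → 3 H
  atom 6: C, bond orders sum to 3 (valence 4) → 1 H
  atom 7: C, bond orders sum to 1 (valence 4) → 3 H
  atom 8: C, bond orders sum to 4 (valence 4) → 0 H
  atom 9: O, bond orders sum to 2 (valence 2) → 0 H
  atom 10: O, bond orders sum to 1 (valence 2) → 1 H
Total hydrogens: 16.

16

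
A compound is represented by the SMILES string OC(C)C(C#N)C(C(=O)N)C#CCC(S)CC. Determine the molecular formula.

Walk through each heavy atom and fill implicit hydrogens from standard valence (C 4, N 3, O 2, S 2, halogen 1):
  atom 1: O, bond orders sum to 1 (valence 2) → 1 H
  atom 2: C, bond orders sum to 3 (valence 4) → 1 H
  atom 3: C, bond orders sum to 1 (valence 4) → 3 H
  atom 4: C, bond orders sum to 3 (valence 4) → 1 H
  atom 5: C, bond orders sum to 4 (valence 4) → 0 H
  atom 6: N, bond orders sum to 3 (valence 3) → 0 H
  atom 7: C, bond orders sum to 3 (valence 4) → 1 H
  atom 8: C, bond orders sum to 4 (valence 4) → 0 H
  atom 9: O, bond orders sum to 2 (valence 2) → 0 H
  atom 10: N, bond orders sum to 1 (valence 3) → 2 H
  atom 11: C, bond orders sum to 4 (valence 4) → 0 H
  atom 12: C, bond orders sum to 4 (valence 4) → 0 H
  atom 13: C, bond orders sum to 2 (valence 4) → 2 H
  atom 14: C, bond orders sum to 3 (valence 4) → 1 H
  atom 15: S, bond orders sum to 1 (valence 2) → 1 H
  atom 16: C, bond orders sum to 2 (valence 4) → 2 H
  atom 17: C, bond orders sum to 1 (valence 4) → 3 H
Totals → C:12, H:18, N:2, O:2, S:1.

C12H18N2O2S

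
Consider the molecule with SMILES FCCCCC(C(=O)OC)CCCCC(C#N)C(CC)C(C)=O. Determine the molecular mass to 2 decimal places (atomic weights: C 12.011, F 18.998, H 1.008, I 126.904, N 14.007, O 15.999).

327.44 g/mol

First, the molecular formula is C18H30FNO3 (counting implicit H from valence).
  C: 18 × 12.011 = 216.198
  F: 1 × 18.998 = 18.998
  H: 30 × 1.008 = 30.240
  N: 1 × 14.007 = 14.007
  O: 3 × 15.999 = 47.997
Sum: 18×12.011 + 1×18.998 + 30×1.008 + 1×14.007 + 3×15.999 = 327.440 → 327.44 g/mol.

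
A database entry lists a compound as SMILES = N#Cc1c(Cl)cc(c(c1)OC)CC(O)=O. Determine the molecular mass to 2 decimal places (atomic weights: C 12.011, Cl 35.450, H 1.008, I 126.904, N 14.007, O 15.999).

225.63 g/mol

First, the molecular formula is C10H8ClNO3 (counting implicit H from valence).
  C: 10 × 12.011 = 120.110
  Cl: 1 × 35.450 = 35.450
  H: 8 × 1.008 = 8.064
  N: 1 × 14.007 = 14.007
  O: 3 × 15.999 = 47.997
Sum: 10×12.011 + 1×35.450 + 8×1.008 + 1×14.007 + 3×15.999 = 225.628 → 225.63 g/mol.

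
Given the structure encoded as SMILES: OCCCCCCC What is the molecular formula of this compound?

Walk through each heavy atom and fill implicit hydrogens from standard valence (C 4, N 3, O 2, S 2, halogen 1):
  atom 1: O, bond orders sum to 1 (valence 2) → 1 H
  atom 2: C, bond orders sum to 2 (valence 4) → 2 H
  atom 3: C, bond orders sum to 2 (valence 4) → 2 H
  atom 4: C, bond orders sum to 2 (valence 4) → 2 H
  atom 5: C, bond orders sum to 2 (valence 4) → 2 H
  atom 6: C, bond orders sum to 2 (valence 4) → 2 H
  atom 7: C, bond orders sum to 2 (valence 4) → 2 H
  atom 8: C, bond orders sum to 1 (valence 4) → 3 H
Totals → C:7, H:16, O:1.
In Hill order: C7H16O.

C7H16O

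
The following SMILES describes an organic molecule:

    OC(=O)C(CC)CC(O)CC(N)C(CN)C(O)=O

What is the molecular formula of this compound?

Walk through each heavy atom and fill implicit hydrogens from standard valence (C 4, N 3, O 2, S 2, halogen 1):
  atom 1: O, bond orders sum to 1 (valence 2) → 1 H
  atom 2: C, bond orders sum to 4 (valence 4) → 0 H
  atom 3: O, bond orders sum to 2 (valence 2) → 0 H
  atom 4: C, bond orders sum to 3 (valence 4) → 1 H
  atom 5: C, bond orders sum to 2 (valence 4) → 2 H
  atom 6: C, bond orders sum to 1 (valence 4) → 3 H
  atom 7: C, bond orders sum to 2 (valence 4) → 2 H
  atom 8: C, bond orders sum to 3 (valence 4) → 1 H
  atom 9: O, bond orders sum to 1 (valence 2) → 1 H
  atom 10: C, bond orders sum to 2 (valence 4) → 2 H
  atom 11: C, bond orders sum to 3 (valence 4) → 1 H
  atom 12: N, bond orders sum to 1 (valence 3) → 2 H
  atom 13: C, bond orders sum to 3 (valence 4) → 1 H
  atom 14: C, bond orders sum to 2 (valence 4) → 2 H
  atom 15: N, bond orders sum to 1 (valence 3) → 2 H
  atom 16: C, bond orders sum to 4 (valence 4) → 0 H
  atom 17: O, bond orders sum to 1 (valence 2) → 1 H
  atom 18: O, bond orders sum to 2 (valence 2) → 0 H
Totals → C:11, H:22, N:2, O:5.
In Hill order: C11H22N2O5.

C11H22N2O5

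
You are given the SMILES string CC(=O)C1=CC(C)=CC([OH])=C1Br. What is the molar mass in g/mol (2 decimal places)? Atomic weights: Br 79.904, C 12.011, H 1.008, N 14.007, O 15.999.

229.07 g/mol

First, the molecular formula is C9H9BrO2 (counting implicit H from valence).
  Br: 1 × 79.904 = 79.904
  C: 9 × 12.011 = 108.099
  H: 9 × 1.008 = 9.072
  O: 2 × 15.999 = 31.998
Sum: 1×79.904 + 9×12.011 + 9×1.008 + 2×15.999 = 229.073 → 229.07 g/mol.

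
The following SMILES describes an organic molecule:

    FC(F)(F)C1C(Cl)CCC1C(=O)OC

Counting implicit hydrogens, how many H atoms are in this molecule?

10

Walk through each heavy atom and fill implicit hydrogens from standard valence (C 4, N 3, O 2, S 2, halogen 1):
  atom 1: F (halogen, monovalent) → 0 H
  atom 2: C, bond orders sum to 4 (valence 4) → 0 H
  atom 3: F (halogen, monovalent) → 0 H
  atom 4: F (halogen, monovalent) → 0 H
  atom 5: C, bond orders sum to 3 (valence 4) → 1 H
  atom 6: C, bond orders sum to 3 (valence 4) → 1 H
  atom 7: Cl (halogen, monovalent) → 0 H
  atom 8: C, bond orders sum to 2 (valence 4) → 2 H
  atom 9: C, bond orders sum to 2 (valence 4) → 2 H
  atom 10: C, bond orders sum to 3 (valence 4) → 1 H
  atom 11: C, bond orders sum to 4 (valence 4) → 0 H
  atom 12: O, bond orders sum to 2 (valence 2) → 0 H
  atom 13: O, bond orders sum to 2 (valence 2) → 0 H
  atom 14: C, bond orders sum to 1 (valence 4) → 3 H
Total hydrogens: 10.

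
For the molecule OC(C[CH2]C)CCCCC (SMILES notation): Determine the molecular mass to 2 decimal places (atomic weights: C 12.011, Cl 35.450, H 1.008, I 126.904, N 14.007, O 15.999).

144.26 g/mol

First, the molecular formula is C9H20O (counting implicit H from valence).
  C: 9 × 12.011 = 108.099
  H: 20 × 1.008 = 20.160
  O: 1 × 15.999 = 15.999
Sum: 9×12.011 + 20×1.008 + 1×15.999 = 144.258 → 144.26 g/mol.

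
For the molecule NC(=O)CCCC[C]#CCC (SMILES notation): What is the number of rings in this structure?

In SMILES, each pair of matching ring-closure digits denotes one ring-closing bond; the number of such bonds equals the number of independent rings.
Ring-closure bonds here: 0.

0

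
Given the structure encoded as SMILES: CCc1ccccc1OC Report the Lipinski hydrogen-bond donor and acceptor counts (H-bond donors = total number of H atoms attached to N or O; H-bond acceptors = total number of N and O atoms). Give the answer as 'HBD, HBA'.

0, 1

Donors: find every N or O and count the H atoms it carries.
  atom 9 (O): bond orders sum to 2 → 0 H
Lipinski HBD = 0.
Acceptors: N atoms = 0, O atoms = 1 → HBA = 1.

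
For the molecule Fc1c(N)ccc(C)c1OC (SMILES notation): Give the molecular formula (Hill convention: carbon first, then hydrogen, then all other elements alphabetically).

C8H10FNO

Walk through each heavy atom and fill implicit hydrogens from standard valence (C 4, N 3, O 2, S 2, halogen 1); for lowercase aromatic atoms, an aromatic c carries 1 H when it has two neighbours and 0 H with three, and aromatic n carries 0 H:
  atom 1: F (halogen, monovalent) → 0 H
  atom 2: aromatic c, 3 neighbours → 0 H
  atom 3: aromatic c, 3 neighbours → 0 H
  atom 4: N, bond orders sum to 1 (valence 3) → 2 H
  atom 5: aromatic c, 2 neighbours → 1 H
  atom 6: aromatic c, 2 neighbours → 1 H
  atom 7: aromatic c, 3 neighbours → 0 H
  atom 8: C, bond orders sum to 1 (valence 4) → 3 H
  atom 9: aromatic c, 3 neighbours → 0 H
  atom 10: O, bond orders sum to 2 (valence 2) → 0 H
  atom 11: C, bond orders sum to 1 (valence 4) → 3 H
Totals → C:8, H:10, F:1, N:1, O:1.
In Hill order: C8H10FNO.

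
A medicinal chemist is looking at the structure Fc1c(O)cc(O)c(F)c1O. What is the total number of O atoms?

Scan the SMILES for O atoms (remember two-letter symbols like Cl and Br are single atoms).
Oxygen count: 3.

3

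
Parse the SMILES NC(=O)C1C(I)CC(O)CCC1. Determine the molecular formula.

Walk through each heavy atom and fill implicit hydrogens from standard valence (C 4, N 3, O 2, S 2, halogen 1):
  atom 1: N, bond orders sum to 1 (valence 3) → 2 H
  atom 2: C, bond orders sum to 4 (valence 4) → 0 H
  atom 3: O, bond orders sum to 2 (valence 2) → 0 H
  atom 4: C, bond orders sum to 3 (valence 4) → 1 H
  atom 5: C, bond orders sum to 3 (valence 4) → 1 H
  atom 6: I (halogen, monovalent) → 0 H
  atom 7: C, bond orders sum to 2 (valence 4) → 2 H
  atom 8: C, bond orders sum to 3 (valence 4) → 1 H
  atom 9: O, bond orders sum to 1 (valence 2) → 1 H
  atom 10: C, bond orders sum to 2 (valence 4) → 2 H
  atom 11: C, bond orders sum to 2 (valence 4) → 2 H
  atom 12: C, bond orders sum to 2 (valence 4) → 2 H
Totals → C:8, H:14, I:1, N:1, O:2.
In Hill order: C8H14INO2.

C8H14INO2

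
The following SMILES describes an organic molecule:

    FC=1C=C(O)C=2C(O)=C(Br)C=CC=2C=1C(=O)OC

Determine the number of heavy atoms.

Every atom symbol written in the SMILES (organic subset) is one heavy atom; implicit H are not written.
Heavy atoms by element → Br:1, C:12, F:1, O:4.
Total: 18.

18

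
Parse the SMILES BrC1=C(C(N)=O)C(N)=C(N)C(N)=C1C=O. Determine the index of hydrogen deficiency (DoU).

6

Molecular formula: C8H9BrN4O2.
DoU = (2C + 2 + N − H − X) / 2, where X is the halogen count and O/S are ignored.
    = (2·8 + 2 + 4 − 9 − 1) / 2 = 12 / 2 = 6.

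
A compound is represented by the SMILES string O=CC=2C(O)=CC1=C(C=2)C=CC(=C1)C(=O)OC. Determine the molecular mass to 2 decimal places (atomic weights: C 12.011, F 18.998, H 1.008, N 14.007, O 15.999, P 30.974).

First, the molecular formula is C13H10O4 (counting implicit H from valence).
  C: 13 × 12.011 = 156.143
  H: 10 × 1.008 = 10.080
  O: 4 × 15.999 = 63.996
Sum: 13×12.011 + 10×1.008 + 4×15.999 = 230.219 → 230.22 g/mol.

230.22 g/mol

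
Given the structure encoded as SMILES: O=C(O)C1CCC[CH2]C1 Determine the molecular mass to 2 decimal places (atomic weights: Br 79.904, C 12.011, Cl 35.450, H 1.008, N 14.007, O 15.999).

128.17 g/mol

First, the molecular formula is C7H12O2 (counting implicit H from valence).
  C: 7 × 12.011 = 84.077
  H: 12 × 1.008 = 12.096
  O: 2 × 15.999 = 31.998
Sum: 7×12.011 + 12×1.008 + 2×15.999 = 128.171 → 128.17 g/mol.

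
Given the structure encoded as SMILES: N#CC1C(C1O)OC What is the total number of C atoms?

5

Count every carbon token in the SMILES (each C, including those in ring-closure positions and inside branches).
Carbon count: 5.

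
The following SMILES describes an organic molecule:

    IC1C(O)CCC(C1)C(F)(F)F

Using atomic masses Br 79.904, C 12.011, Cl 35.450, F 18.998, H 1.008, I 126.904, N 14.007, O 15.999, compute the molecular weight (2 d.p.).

294.05 g/mol

First, the molecular formula is C7H10F3IO (counting implicit H from valence).
  C: 7 × 12.011 = 84.077
  F: 3 × 18.998 = 56.994
  H: 10 × 1.008 = 10.080
  I: 1 × 126.904 = 126.904
  O: 1 × 15.999 = 15.999
Sum: 7×12.011 + 3×18.998 + 10×1.008 + 1×126.904 + 1×15.999 = 294.054 → 294.05 g/mol.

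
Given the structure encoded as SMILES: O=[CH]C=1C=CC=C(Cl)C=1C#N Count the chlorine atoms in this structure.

Scan the SMILES for Cl atoms (remember two-letter symbols like Cl and Br are single atoms).
Chlorine count: 1.

1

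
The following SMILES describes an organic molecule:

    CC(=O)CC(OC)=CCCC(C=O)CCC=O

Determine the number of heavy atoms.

Every atom symbol written in the SMILES (organic subset) is one heavy atom; implicit H are not written.
Heavy atoms by element → C:13, O:4.
Total: 17.

17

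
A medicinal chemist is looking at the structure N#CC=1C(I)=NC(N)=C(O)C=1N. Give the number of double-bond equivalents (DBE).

Degree of unsaturation = (number of rings) + (number of π bonds).
Ring closures in the SMILES: 1.
π bonds: 3 double bonds (each 1 DoU), 1 triple bond (each 2 DoU) → 5 DoU from unsaturation.
Total DoU = 1 + 5 = 6.

6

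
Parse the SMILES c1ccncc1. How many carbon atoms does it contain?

Count every carbon token in the SMILES (each C, including those in ring-closure positions and inside branches).
Carbon count: 5.

5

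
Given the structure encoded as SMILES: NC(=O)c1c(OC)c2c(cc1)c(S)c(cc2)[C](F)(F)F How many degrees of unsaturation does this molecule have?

Molecular formula: C13H10F3NO2S.
DoU = (2C + 2 + N − H − X) / 2, where X is the halogen count and O/S are ignored.
    = (2·13 + 2 + 1 − 10 − 3) / 2 = 16 / 2 = 8.

8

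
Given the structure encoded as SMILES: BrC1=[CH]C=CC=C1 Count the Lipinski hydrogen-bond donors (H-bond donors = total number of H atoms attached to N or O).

0

Donors: find every N or O and count the H atoms it carries.
  (no N or O atoms present)
Lipinski HBD = 0.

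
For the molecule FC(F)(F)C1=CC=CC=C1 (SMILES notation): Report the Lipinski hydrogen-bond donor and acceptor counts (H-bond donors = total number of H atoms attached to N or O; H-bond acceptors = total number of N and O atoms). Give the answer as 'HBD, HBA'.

0, 0

Donors: find every N or O and count the H atoms it carries.
  (no N or O atoms present)
Lipinski HBD = 0.
Acceptors: N atoms = 0, O atoms = 0 → HBA = 0.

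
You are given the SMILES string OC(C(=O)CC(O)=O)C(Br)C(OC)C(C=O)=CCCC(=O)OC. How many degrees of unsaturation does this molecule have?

Molecular formula: C14H19BrO8.
DoU = (2C + 2 + N − H − X) / 2, where X is the halogen count and O/S are ignored.
    = (2·14 + 2 + 0 − 19 − 1) / 2 = 10 / 2 = 5.

5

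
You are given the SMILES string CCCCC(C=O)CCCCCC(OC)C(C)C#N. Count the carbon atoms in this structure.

Count every carbon token in the SMILES (each C, including those in ring-closure positions and inside branches).
Carbon count: 16.

16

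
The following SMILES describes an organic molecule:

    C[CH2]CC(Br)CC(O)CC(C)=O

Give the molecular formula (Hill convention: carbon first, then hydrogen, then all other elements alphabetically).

Walk through each heavy atom and fill implicit hydrogens from standard valence (C 4, N 3, O 2, S 2, halogen 1):
  atom 1: C, bond orders sum to 1 (valence 4) → 3 H
  atom 2: C with explicit H count 2
  atom 3: C, bond orders sum to 2 (valence 4) → 2 H
  atom 4: C, bond orders sum to 3 (valence 4) → 1 H
  atom 5: Br (halogen, monovalent) → 0 H
  atom 6: C, bond orders sum to 2 (valence 4) → 2 H
  atom 7: C, bond orders sum to 3 (valence 4) → 1 H
  atom 8: O, bond orders sum to 1 (valence 2) → 1 H
  atom 9: C, bond orders sum to 2 (valence 4) → 2 H
  atom 10: C, bond orders sum to 4 (valence 4) → 0 H
  atom 11: C, bond orders sum to 1 (valence 4) → 3 H
  atom 12: O, bond orders sum to 2 (valence 2) → 0 H
Totals → C:9, H:17, Br:1, O:2.

C9H17BrO2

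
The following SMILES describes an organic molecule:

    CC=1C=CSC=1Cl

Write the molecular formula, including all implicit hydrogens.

C5H5ClS

Walk through each heavy atom and fill implicit hydrogens from standard valence (C 4, N 3, O 2, S 2, halogen 1):
  atom 1: C, bond orders sum to 1 (valence 4) → 3 H
  atom 2: C, bond orders sum to 4 (valence 4) → 0 H
  atom 3: C, bond orders sum to 3 (valence 4) → 1 H
  atom 4: C, bond orders sum to 3 (valence 4) → 1 H
  atom 5: S, bond orders sum to 2 (valence 2) → 0 H
  atom 6: C, bond orders sum to 4 (valence 4) → 0 H
  atom 7: Cl (halogen, monovalent) → 0 H
Totals → C:5, H:5, Cl:1, S:1.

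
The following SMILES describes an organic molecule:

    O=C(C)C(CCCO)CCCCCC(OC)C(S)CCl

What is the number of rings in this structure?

In SMILES, each pair of matching ring-closure digits denotes one ring-closing bond; the number of such bonds equals the number of independent rings.
Ring-closure bonds here: 0.

0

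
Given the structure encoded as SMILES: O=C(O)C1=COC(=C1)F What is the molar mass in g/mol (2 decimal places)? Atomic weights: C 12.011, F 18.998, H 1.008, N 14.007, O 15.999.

130.07 g/mol

First, the molecular formula is C5H3FO3 (counting implicit H from valence).
  C: 5 × 12.011 = 60.055
  F: 1 × 18.998 = 18.998
  H: 3 × 1.008 = 3.024
  O: 3 × 15.999 = 47.997
Sum: 5×12.011 + 1×18.998 + 3×1.008 + 3×15.999 = 130.074 → 130.07 g/mol.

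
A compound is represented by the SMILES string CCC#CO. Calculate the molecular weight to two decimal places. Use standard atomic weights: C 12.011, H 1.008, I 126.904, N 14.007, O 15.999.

First, the molecular formula is C4H6O (counting implicit H from valence).
  C: 4 × 12.011 = 48.044
  H: 6 × 1.008 = 6.048
  O: 1 × 15.999 = 15.999
Sum: 4×12.011 + 6×1.008 + 1×15.999 = 70.091 → 70.09 g/mol.

70.09 g/mol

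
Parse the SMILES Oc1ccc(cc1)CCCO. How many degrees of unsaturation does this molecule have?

4

Molecular formula: C9H12O2.
DoU = (2C + 2 + N − H − X) / 2, where X is the halogen count and O/S are ignored.
    = (2·9 + 2 + 0 − 12 − 0) / 2 = 8 / 2 = 4.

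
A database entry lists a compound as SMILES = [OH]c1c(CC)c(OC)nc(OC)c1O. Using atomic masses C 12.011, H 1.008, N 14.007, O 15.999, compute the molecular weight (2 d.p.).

First, the molecular formula is C9H13NO4 (counting implicit H from valence).
  C: 9 × 12.011 = 108.099
  H: 13 × 1.008 = 13.104
  N: 1 × 14.007 = 14.007
  O: 4 × 15.999 = 63.996
Sum: 9×12.011 + 13×1.008 + 1×14.007 + 4×15.999 = 199.206 → 199.21 g/mol.

199.21 g/mol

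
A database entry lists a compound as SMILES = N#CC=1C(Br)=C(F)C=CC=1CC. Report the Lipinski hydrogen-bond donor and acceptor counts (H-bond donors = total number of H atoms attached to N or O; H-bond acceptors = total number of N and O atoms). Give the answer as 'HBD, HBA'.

Donors: find every N or O and count the H atoms it carries.
  atom 1 (N): bond orders sum to 3 → 0 H
Lipinski HBD = 0.
Acceptors: N atoms = 1, O atoms = 0 → HBA = 1.

0, 1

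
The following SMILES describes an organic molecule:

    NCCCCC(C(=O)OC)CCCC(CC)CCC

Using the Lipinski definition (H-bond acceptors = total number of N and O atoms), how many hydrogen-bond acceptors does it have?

N atoms: 1; O atoms: 2.
Lipinski HBA = 1 + 2 = 3.

3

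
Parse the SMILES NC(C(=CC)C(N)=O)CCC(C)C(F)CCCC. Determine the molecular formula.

Walk through each heavy atom and fill implicit hydrogens from standard valence (C 4, N 3, O 2, S 2, halogen 1):
  atom 1: N, bond orders sum to 1 (valence 3) → 2 H
  atom 2: C, bond orders sum to 3 (valence 4) → 1 H
  atom 3: C, bond orders sum to 4 (valence 4) → 0 H
  atom 4: C, bond orders sum to 3 (valence 4) → 1 H
  atom 5: C, bond orders sum to 1 (valence 4) → 3 H
  atom 6: C, bond orders sum to 4 (valence 4) → 0 H
  atom 7: N, bond orders sum to 1 (valence 3) → 2 H
  atom 8: O, bond orders sum to 2 (valence 2) → 0 H
  atom 9: C, bond orders sum to 2 (valence 4) → 2 H
  atom 10: C, bond orders sum to 2 (valence 4) → 2 H
  atom 11: C, bond orders sum to 3 (valence 4) → 1 H
  atom 12: C, bond orders sum to 1 (valence 4) → 3 H
  atom 13: C, bond orders sum to 3 (valence 4) → 1 H
  atom 14: F (halogen, monovalent) → 0 H
  atom 15: C, bond orders sum to 2 (valence 4) → 2 H
  atom 16: C, bond orders sum to 2 (valence 4) → 2 H
  atom 17: C, bond orders sum to 2 (valence 4) → 2 H
  atom 18: C, bond orders sum to 1 (valence 4) → 3 H
Totals → C:14, H:27, F:1, N:2, O:1.
In Hill order: C14H27FN2O.

C14H27FN2O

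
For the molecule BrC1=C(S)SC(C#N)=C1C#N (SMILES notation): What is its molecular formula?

Walk through each heavy atom and fill implicit hydrogens from standard valence (C 4, N 3, O 2, S 2, halogen 1):
  atom 1: Br (halogen, monovalent) → 0 H
  atom 2: C, bond orders sum to 4 (valence 4) → 0 H
  atom 3: C, bond orders sum to 4 (valence 4) → 0 H
  atom 4: S, bond orders sum to 1 (valence 2) → 1 H
  atom 5: S, bond orders sum to 2 (valence 2) → 0 H
  atom 6: C, bond orders sum to 4 (valence 4) → 0 H
  atom 7: C, bond orders sum to 4 (valence 4) → 0 H
  atom 8: N, bond orders sum to 3 (valence 3) → 0 H
  atom 9: C, bond orders sum to 4 (valence 4) → 0 H
  atom 10: C, bond orders sum to 4 (valence 4) → 0 H
  atom 11: N, bond orders sum to 3 (valence 3) → 0 H
Totals → C:6, H:1, Br:1, N:2, S:2.

C6HBrN2S2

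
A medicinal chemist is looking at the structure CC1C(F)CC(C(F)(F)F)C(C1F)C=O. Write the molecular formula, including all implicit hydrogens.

Walk through each heavy atom and fill implicit hydrogens from standard valence (C 4, N 3, O 2, S 2, halogen 1):
  atom 1: C, bond orders sum to 1 (valence 4) → 3 H
  atom 2: C, bond orders sum to 3 (valence 4) → 1 H
  atom 3: C, bond orders sum to 3 (valence 4) → 1 H
  atom 4: F (halogen, monovalent) → 0 H
  atom 5: C, bond orders sum to 2 (valence 4) → 2 H
  atom 6: C, bond orders sum to 3 (valence 4) → 1 H
  atom 7: C, bond orders sum to 4 (valence 4) → 0 H
  atom 8: F (halogen, monovalent) → 0 H
  atom 9: F (halogen, monovalent) → 0 H
  atom 10: F (halogen, monovalent) → 0 H
  atom 11: C, bond orders sum to 3 (valence 4) → 1 H
  atom 12: C, bond orders sum to 3 (valence 4) → 1 H
  atom 13: F (halogen, monovalent) → 0 H
  atom 14: C, bond orders sum to 3 (valence 4) → 1 H
  atom 15: O, bond orders sum to 2 (valence 2) → 0 H
Totals → C:9, H:11, F:5, O:1.

C9H11F5O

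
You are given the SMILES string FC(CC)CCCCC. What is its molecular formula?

C8H17F

Walk through each heavy atom and fill implicit hydrogens from standard valence (C 4, N 3, O 2, S 2, halogen 1):
  atom 1: F (halogen, monovalent) → 0 H
  atom 2: C, bond orders sum to 3 (valence 4) → 1 H
  atom 3: C, bond orders sum to 2 (valence 4) → 2 H
  atom 4: C, bond orders sum to 1 (valence 4) → 3 H
  atom 5: C, bond orders sum to 2 (valence 4) → 2 H
  atom 6: C, bond orders sum to 2 (valence 4) → 2 H
  atom 7: C, bond orders sum to 2 (valence 4) → 2 H
  atom 8: C, bond orders sum to 2 (valence 4) → 2 H
  atom 9: C, bond orders sum to 1 (valence 4) → 3 H
Totals → C:8, H:17, F:1.
In Hill order: C8H17F.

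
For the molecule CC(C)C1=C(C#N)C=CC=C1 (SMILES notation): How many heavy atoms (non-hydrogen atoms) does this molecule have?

Every atom symbol written in the SMILES (organic subset) is one heavy atom; implicit H are not written.
Heavy atoms by element → C:10, N:1.
Total: 11.

11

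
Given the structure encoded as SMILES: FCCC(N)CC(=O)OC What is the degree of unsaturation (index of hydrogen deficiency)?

1

Molecular formula: C6H12FNO2.
DoU = (2C + 2 + N − H − X) / 2, where X is the halogen count and O/S are ignored.
    = (2·6 + 2 + 1 − 12 − 1) / 2 = 2 / 2 = 1.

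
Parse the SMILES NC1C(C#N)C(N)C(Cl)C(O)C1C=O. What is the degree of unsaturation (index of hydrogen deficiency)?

Molecular formula: C8H12ClN3O2.
DoU = (2C + 2 + N − H − X) / 2, where X is the halogen count and O/S are ignored.
    = (2·8 + 2 + 3 − 12 − 1) / 2 = 8 / 2 = 4.

4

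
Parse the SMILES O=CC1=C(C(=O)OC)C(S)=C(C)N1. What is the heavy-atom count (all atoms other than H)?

13

Every atom symbol written in the SMILES (organic subset) is one heavy atom; implicit H are not written.
Heavy atoms by element → C:8, N:1, O:3, S:1.
Total: 13.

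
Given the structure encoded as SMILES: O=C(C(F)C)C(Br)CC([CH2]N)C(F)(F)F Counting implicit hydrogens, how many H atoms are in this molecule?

12

Walk through each heavy atom and fill implicit hydrogens from standard valence (C 4, N 3, O 2, S 2, halogen 1):
  atom 1: O, bond orders sum to 2 (valence 2) → 0 H
  atom 2: C, bond orders sum to 4 (valence 4) → 0 H
  atom 3: C, bond orders sum to 3 (valence 4) → 1 H
  atom 4: F (halogen, monovalent) → 0 H
  atom 5: C, bond orders sum to 1 (valence 4) → 3 H
  atom 6: C, bond orders sum to 3 (valence 4) → 1 H
  atom 7: Br (halogen, monovalent) → 0 H
  atom 8: C, bond orders sum to 2 (valence 4) → 2 H
  atom 9: C, bond orders sum to 3 (valence 4) → 1 H
  atom 10: C with explicit H count 2
  atom 11: N, bond orders sum to 1 (valence 3) → 2 H
  atom 12: C, bond orders sum to 4 (valence 4) → 0 H
  atom 13: F (halogen, monovalent) → 0 H
  atom 14: F (halogen, monovalent) → 0 H
  atom 15: F (halogen, monovalent) → 0 H
Total hydrogens: 12.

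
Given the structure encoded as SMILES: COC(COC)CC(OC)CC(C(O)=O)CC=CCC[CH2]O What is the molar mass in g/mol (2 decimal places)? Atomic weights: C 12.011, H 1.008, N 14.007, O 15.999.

318.41 g/mol

First, the molecular formula is C16H30O6 (counting implicit H from valence).
  C: 16 × 12.011 = 192.176
  H: 30 × 1.008 = 30.240
  O: 6 × 15.999 = 95.994
Sum: 16×12.011 + 30×1.008 + 6×15.999 = 318.410 → 318.41 g/mol.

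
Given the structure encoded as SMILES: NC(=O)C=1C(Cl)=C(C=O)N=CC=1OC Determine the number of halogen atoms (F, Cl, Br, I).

1

Halogen atoms appear at heavy-atom position 6 (1×Cl).
Other groups present: 1 aldehyde, 1 amide, 1 ether.
Halogen count: 1.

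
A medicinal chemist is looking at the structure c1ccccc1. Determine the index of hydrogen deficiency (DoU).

Molecular formula: C6H6.
DoU = (2C + 2 + N − H − X) / 2, where X is the halogen count and O/S are ignored.
    = (2·6 + 2 + 0 − 6 − 0) / 2 = 8 / 2 = 4.

4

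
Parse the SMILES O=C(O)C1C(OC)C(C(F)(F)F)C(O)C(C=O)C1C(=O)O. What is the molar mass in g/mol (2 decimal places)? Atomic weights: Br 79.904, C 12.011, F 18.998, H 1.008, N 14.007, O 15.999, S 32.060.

First, the molecular formula is C11H13F3O7 (counting implicit H from valence).
  C: 11 × 12.011 = 132.121
  F: 3 × 18.998 = 56.994
  H: 13 × 1.008 = 13.104
  O: 7 × 15.999 = 111.993
Sum: 11×12.011 + 3×18.998 + 13×1.008 + 7×15.999 = 314.212 → 314.21 g/mol.

314.21 g/mol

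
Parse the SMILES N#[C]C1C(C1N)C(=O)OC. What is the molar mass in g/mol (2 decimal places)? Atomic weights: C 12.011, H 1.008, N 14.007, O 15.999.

140.14 g/mol

First, the molecular formula is C6H8N2O2 (counting implicit H from valence).
  C: 6 × 12.011 = 72.066
  H: 8 × 1.008 = 8.064
  N: 2 × 14.007 = 28.014
  O: 2 × 15.999 = 31.998
Sum: 6×12.011 + 8×1.008 + 2×14.007 + 2×15.999 = 140.142 → 140.14 g/mol.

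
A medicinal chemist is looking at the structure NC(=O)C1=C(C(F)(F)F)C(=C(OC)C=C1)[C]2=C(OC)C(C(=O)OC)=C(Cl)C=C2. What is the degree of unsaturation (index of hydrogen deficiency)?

10

Molecular formula: C18H15ClF3NO5.
DoU = (2C + 2 + N − H − X) / 2, where X is the halogen count and O/S are ignored.
    = (2·18 + 2 + 1 − 15 − 4) / 2 = 20 / 2 = 10.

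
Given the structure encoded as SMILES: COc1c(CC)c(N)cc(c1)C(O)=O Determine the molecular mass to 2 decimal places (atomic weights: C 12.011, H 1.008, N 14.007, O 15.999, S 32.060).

First, the molecular formula is C10H13NO3 (counting implicit H from valence).
  C: 10 × 12.011 = 120.110
  H: 13 × 1.008 = 13.104
  N: 1 × 14.007 = 14.007
  O: 3 × 15.999 = 47.997
Sum: 10×12.011 + 13×1.008 + 1×14.007 + 3×15.999 = 195.218 → 195.22 g/mol.

195.22 g/mol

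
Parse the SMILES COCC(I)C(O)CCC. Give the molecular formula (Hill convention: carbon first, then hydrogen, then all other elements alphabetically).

Walk through each heavy atom and fill implicit hydrogens from standard valence (C 4, N 3, O 2, S 2, halogen 1):
  atom 1: C, bond orders sum to 1 (valence 4) → 3 H
  atom 2: O, bond orders sum to 2 (valence 2) → 0 H
  atom 3: C, bond orders sum to 2 (valence 4) → 2 H
  atom 4: C, bond orders sum to 3 (valence 4) → 1 H
  atom 5: I (halogen, monovalent) → 0 H
  atom 6: C, bond orders sum to 3 (valence 4) → 1 H
  atom 7: O, bond orders sum to 1 (valence 2) → 1 H
  atom 8: C, bond orders sum to 2 (valence 4) → 2 H
  atom 9: C, bond orders sum to 2 (valence 4) → 2 H
  atom 10: C, bond orders sum to 1 (valence 4) → 3 H
Totals → C:7, H:15, I:1, O:2.
In Hill order: C7H15IO2.

C7H15IO2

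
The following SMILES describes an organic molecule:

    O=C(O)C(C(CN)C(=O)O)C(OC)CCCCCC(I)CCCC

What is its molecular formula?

Walk through each heavy atom and fill implicit hydrogens from standard valence (C 4, N 3, O 2, S 2, halogen 1):
  atom 1: O, bond orders sum to 2 (valence 2) → 0 H
  atom 2: C, bond orders sum to 4 (valence 4) → 0 H
  atom 3: O, bond orders sum to 1 (valence 2) → 1 H
  atom 4: C, bond orders sum to 3 (valence 4) → 1 H
  atom 5: C, bond orders sum to 3 (valence 4) → 1 H
  atom 6: C, bond orders sum to 2 (valence 4) → 2 H
  atom 7: N, bond orders sum to 1 (valence 3) → 2 H
  atom 8: C, bond orders sum to 4 (valence 4) → 0 H
  atom 9: O, bond orders sum to 2 (valence 2) → 0 H
  atom 10: O, bond orders sum to 1 (valence 2) → 1 H
  atom 11: C, bond orders sum to 3 (valence 4) → 1 H
  atom 12: O, bond orders sum to 2 (valence 2) → 0 H
  atom 13: C, bond orders sum to 1 (valence 4) → 3 H
  atom 14: C, bond orders sum to 2 (valence 4) → 2 H
  atom 15: C, bond orders sum to 2 (valence 4) → 2 H
  atom 16: C, bond orders sum to 2 (valence 4) → 2 H
  atom 17: C, bond orders sum to 2 (valence 4) → 2 H
  atom 18: C, bond orders sum to 2 (valence 4) → 2 H
  atom 19: C, bond orders sum to 3 (valence 4) → 1 H
  atom 20: I (halogen, monovalent) → 0 H
  atom 21: C, bond orders sum to 2 (valence 4) → 2 H
  atom 22: C, bond orders sum to 2 (valence 4) → 2 H
  atom 23: C, bond orders sum to 2 (valence 4) → 2 H
  atom 24: C, bond orders sum to 1 (valence 4) → 3 H
Totals → C:17, H:32, I:1, N:1, O:5.
In Hill order: C17H32INO5.

C17H32INO5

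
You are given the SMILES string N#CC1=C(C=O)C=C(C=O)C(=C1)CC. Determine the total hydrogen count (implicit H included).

Walk through each heavy atom and fill implicit hydrogens from standard valence (C 4, N 3, O 2, S 2, halogen 1):
  atom 1: N, bond orders sum to 3 (valence 3) → 0 H
  atom 2: C, bond orders sum to 4 (valence 4) → 0 H
  atom 3: C, bond orders sum to 4 (valence 4) → 0 H
  atom 4: C, bond orders sum to 4 (valence 4) → 0 H
  atom 5: C, bond orders sum to 3 (valence 4) → 1 H
  atom 6: O, bond orders sum to 2 (valence 2) → 0 H
  atom 7: C, bond orders sum to 3 (valence 4) → 1 H
  atom 8: C, bond orders sum to 4 (valence 4) → 0 H
  atom 9: C, bond orders sum to 3 (valence 4) → 1 H
  atom 10: O, bond orders sum to 2 (valence 2) → 0 H
  atom 11: C, bond orders sum to 4 (valence 4) → 0 H
  atom 12: C, bond orders sum to 3 (valence 4) → 1 H
  atom 13: C, bond orders sum to 2 (valence 4) → 2 H
  atom 14: C, bond orders sum to 1 (valence 4) → 3 H
Total hydrogens: 9.

9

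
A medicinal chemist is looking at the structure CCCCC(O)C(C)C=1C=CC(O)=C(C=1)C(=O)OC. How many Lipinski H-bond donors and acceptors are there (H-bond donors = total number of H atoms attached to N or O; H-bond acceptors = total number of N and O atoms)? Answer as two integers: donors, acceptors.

2, 4

Donors: find every N or O and count the H atoms it carries.
  atom 6 (O): bond orders sum to 1 → 1 H
  atom 13 (O): bond orders sum to 1 → 1 H
  atom 17 (O): bond orders sum to 2 → 0 H
  atom 18 (O): bond orders sum to 2 → 0 H
Lipinski HBD = 2.
Acceptors: N atoms = 0, O atoms = 4 → HBA = 4.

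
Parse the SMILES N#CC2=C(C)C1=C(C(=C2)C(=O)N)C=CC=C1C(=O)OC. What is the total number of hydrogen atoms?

12

Walk through each heavy atom and fill implicit hydrogens from standard valence (C 4, N 3, O 2, S 2, halogen 1):
  atom 1: N, bond orders sum to 3 (valence 3) → 0 H
  atom 2: C, bond orders sum to 4 (valence 4) → 0 H
  atom 3: C, bond orders sum to 4 (valence 4) → 0 H
  atom 4: C, bond orders sum to 4 (valence 4) → 0 H
  atom 5: C, bond orders sum to 1 (valence 4) → 3 H
  atom 6: C, bond orders sum to 4 (valence 4) → 0 H
  atom 7: C, bond orders sum to 4 (valence 4) → 0 H
  atom 8: C, bond orders sum to 4 (valence 4) → 0 H
  atom 9: C, bond orders sum to 3 (valence 4) → 1 H
  atom 10: C, bond orders sum to 4 (valence 4) → 0 H
  atom 11: O, bond orders sum to 2 (valence 2) → 0 H
  atom 12: N, bond orders sum to 1 (valence 3) → 2 H
  atom 13: C, bond orders sum to 3 (valence 4) → 1 H
  atom 14: C, bond orders sum to 3 (valence 4) → 1 H
  atom 15: C, bond orders sum to 3 (valence 4) → 1 H
  atom 16: C, bond orders sum to 4 (valence 4) → 0 H
  atom 17: C, bond orders sum to 4 (valence 4) → 0 H
  atom 18: O, bond orders sum to 2 (valence 2) → 0 H
  atom 19: O, bond orders sum to 2 (valence 2) → 0 H
  atom 20: C, bond orders sum to 1 (valence 4) → 3 H
Total hydrogens: 12.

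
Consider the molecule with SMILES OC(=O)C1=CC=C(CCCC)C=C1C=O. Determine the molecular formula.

C12H14O3

Walk through each heavy atom and fill implicit hydrogens from standard valence (C 4, N 3, O 2, S 2, halogen 1):
  atom 1: O, bond orders sum to 1 (valence 2) → 1 H
  atom 2: C, bond orders sum to 4 (valence 4) → 0 H
  atom 3: O, bond orders sum to 2 (valence 2) → 0 H
  atom 4: C, bond orders sum to 4 (valence 4) → 0 H
  atom 5: C, bond orders sum to 3 (valence 4) → 1 H
  atom 6: C, bond orders sum to 3 (valence 4) → 1 H
  atom 7: C, bond orders sum to 4 (valence 4) → 0 H
  atom 8: C, bond orders sum to 2 (valence 4) → 2 H
  atom 9: C, bond orders sum to 2 (valence 4) → 2 H
  atom 10: C, bond orders sum to 2 (valence 4) → 2 H
  atom 11: C, bond orders sum to 1 (valence 4) → 3 H
  atom 12: C, bond orders sum to 3 (valence 4) → 1 H
  atom 13: C, bond orders sum to 4 (valence 4) → 0 H
  atom 14: C, bond orders sum to 3 (valence 4) → 1 H
  atom 15: O, bond orders sum to 2 (valence 2) → 0 H
Totals → C:12, H:14, O:3.
In Hill order: C12H14O3.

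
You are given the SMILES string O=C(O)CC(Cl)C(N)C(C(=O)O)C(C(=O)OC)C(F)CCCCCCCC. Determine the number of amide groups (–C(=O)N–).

Scan the SMILES for the amide motif — none present.
Groups that are present: 2 carboxylic acid, 1 ester, 1 primary amine.

0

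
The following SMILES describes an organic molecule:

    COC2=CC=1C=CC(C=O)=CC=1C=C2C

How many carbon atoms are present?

13

Count every carbon token in the SMILES (each C, including those in ring-closure positions and inside branches).
Carbon count: 13.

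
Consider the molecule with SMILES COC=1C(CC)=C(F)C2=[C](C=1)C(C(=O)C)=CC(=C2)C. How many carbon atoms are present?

Count every carbon token in the SMILES (each C, including those in ring-closure positions and inside branches).
Carbon count: 16.

16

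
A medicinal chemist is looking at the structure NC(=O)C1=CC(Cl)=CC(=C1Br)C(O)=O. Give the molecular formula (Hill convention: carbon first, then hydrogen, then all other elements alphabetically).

C8H5BrClNO3

Walk through each heavy atom and fill implicit hydrogens from standard valence (C 4, N 3, O 2, S 2, halogen 1):
  atom 1: N, bond orders sum to 1 (valence 3) → 2 H
  atom 2: C, bond orders sum to 4 (valence 4) → 0 H
  atom 3: O, bond orders sum to 2 (valence 2) → 0 H
  atom 4: C, bond orders sum to 4 (valence 4) → 0 H
  atom 5: C, bond orders sum to 3 (valence 4) → 1 H
  atom 6: C, bond orders sum to 4 (valence 4) → 0 H
  atom 7: Cl (halogen, monovalent) → 0 H
  atom 8: C, bond orders sum to 3 (valence 4) → 1 H
  atom 9: C, bond orders sum to 4 (valence 4) → 0 H
  atom 10: C, bond orders sum to 4 (valence 4) → 0 H
  atom 11: Br (halogen, monovalent) → 0 H
  atom 12: C, bond orders sum to 4 (valence 4) → 0 H
  atom 13: O, bond orders sum to 1 (valence 2) → 1 H
  atom 14: O, bond orders sum to 2 (valence 2) → 0 H
Totals → C:8, H:5, Br:1, Cl:1, N:1, O:3.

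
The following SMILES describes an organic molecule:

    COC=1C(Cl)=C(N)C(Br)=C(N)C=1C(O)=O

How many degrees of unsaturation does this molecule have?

Degree of unsaturation = (number of rings) + (number of π bonds).
Ring closures in the SMILES: 1.
π bonds: 4 double bonds (each 1 DoU) → 4 DoU from unsaturation.
Total DoU = 1 + 4 = 5.

5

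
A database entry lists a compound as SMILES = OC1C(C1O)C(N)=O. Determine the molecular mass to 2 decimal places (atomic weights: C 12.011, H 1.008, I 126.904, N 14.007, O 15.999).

117.10 g/mol

First, the molecular formula is C4H7NO3 (counting implicit H from valence).
  C: 4 × 12.011 = 48.044
  H: 7 × 1.008 = 7.056
  N: 1 × 14.007 = 14.007
  O: 3 × 15.999 = 47.997
Sum: 4×12.011 + 7×1.008 + 1×14.007 + 3×15.999 = 117.104 → 117.10 g/mol.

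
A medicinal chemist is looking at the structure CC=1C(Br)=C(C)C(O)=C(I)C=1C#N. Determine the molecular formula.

C9H7BrINO

Walk through each heavy atom and fill implicit hydrogens from standard valence (C 4, N 3, O 2, S 2, halogen 1):
  atom 1: C, bond orders sum to 1 (valence 4) → 3 H
  atom 2: C, bond orders sum to 4 (valence 4) → 0 H
  atom 3: C, bond orders sum to 4 (valence 4) → 0 H
  atom 4: Br (halogen, monovalent) → 0 H
  atom 5: C, bond orders sum to 4 (valence 4) → 0 H
  atom 6: C, bond orders sum to 1 (valence 4) → 3 H
  atom 7: C, bond orders sum to 4 (valence 4) → 0 H
  atom 8: O, bond orders sum to 1 (valence 2) → 1 H
  atom 9: C, bond orders sum to 4 (valence 4) → 0 H
  atom 10: I (halogen, monovalent) → 0 H
  atom 11: C, bond orders sum to 4 (valence 4) → 0 H
  atom 12: C, bond orders sum to 4 (valence 4) → 0 H
  atom 13: N, bond orders sum to 3 (valence 3) → 0 H
Totals → C:9, H:7, Br:1, I:1, N:1, O:1.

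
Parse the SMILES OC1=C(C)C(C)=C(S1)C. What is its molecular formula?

Walk through each heavy atom and fill implicit hydrogens from standard valence (C 4, N 3, O 2, S 2, halogen 1):
  atom 1: O, bond orders sum to 1 (valence 2) → 1 H
  atom 2: C, bond orders sum to 4 (valence 4) → 0 H
  atom 3: C, bond orders sum to 4 (valence 4) → 0 H
  atom 4: C, bond orders sum to 1 (valence 4) → 3 H
  atom 5: C, bond orders sum to 4 (valence 4) → 0 H
  atom 6: C, bond orders sum to 1 (valence 4) → 3 H
  atom 7: C, bond orders sum to 4 (valence 4) → 0 H
  atom 8: S, bond orders sum to 2 (valence 2) → 0 H
  atom 9: C, bond orders sum to 1 (valence 4) → 3 H
Totals → C:7, H:10, O:1, S:1.
In Hill order: C7H10OS.

C7H10OS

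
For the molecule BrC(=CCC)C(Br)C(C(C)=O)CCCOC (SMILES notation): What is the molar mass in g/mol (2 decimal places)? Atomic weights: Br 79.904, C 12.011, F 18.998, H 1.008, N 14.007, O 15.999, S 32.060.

356.10 g/mol

First, the molecular formula is C12H20Br2O2 (counting implicit H from valence).
  Br: 2 × 79.904 = 159.808
  C: 12 × 12.011 = 144.132
  H: 20 × 1.008 = 20.160
  O: 2 × 15.999 = 31.998
Sum: 2×79.904 + 12×12.011 + 20×1.008 + 2×15.999 = 356.098 → 356.10 g/mol.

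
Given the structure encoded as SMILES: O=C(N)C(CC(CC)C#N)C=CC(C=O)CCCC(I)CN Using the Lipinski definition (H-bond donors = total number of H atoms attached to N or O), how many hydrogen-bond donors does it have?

Donors: find every N or O and count the H atoms it carries.
  atom 1 (O): bond orders sum to 2 → 0 H
  atom 3 (N): bond orders sum to 1 → 2 H
  atom 10 (N): bond orders sum to 3 → 0 H
  atom 15 (O): bond orders sum to 2 → 0 H
  atom 22 (N): bond orders sum to 1 → 2 H
Lipinski HBD = 4.

4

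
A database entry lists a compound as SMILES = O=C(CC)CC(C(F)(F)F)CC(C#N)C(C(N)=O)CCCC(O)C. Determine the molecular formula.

Walk through each heavy atom and fill implicit hydrogens from standard valence (C 4, N 3, O 2, S 2, halogen 1):
  atom 1: O, bond orders sum to 2 (valence 2) → 0 H
  atom 2: C, bond orders sum to 4 (valence 4) → 0 H
  atom 3: C, bond orders sum to 2 (valence 4) → 2 H
  atom 4: C, bond orders sum to 1 (valence 4) → 3 H
  atom 5: C, bond orders sum to 2 (valence 4) → 2 H
  atom 6: C, bond orders sum to 3 (valence 4) → 1 H
  atom 7: C, bond orders sum to 4 (valence 4) → 0 H
  atom 8: F (halogen, monovalent) → 0 H
  atom 9: F (halogen, monovalent) → 0 H
  atom 10: F (halogen, monovalent) → 0 H
  atom 11: C, bond orders sum to 2 (valence 4) → 2 H
  atom 12: C, bond orders sum to 3 (valence 4) → 1 H
  atom 13: C, bond orders sum to 4 (valence 4) → 0 H
  atom 14: N, bond orders sum to 3 (valence 3) → 0 H
  atom 15: C, bond orders sum to 3 (valence 4) → 1 H
  atom 16: C, bond orders sum to 4 (valence 4) → 0 H
  atom 17: N, bond orders sum to 1 (valence 3) → 2 H
  atom 18: O, bond orders sum to 2 (valence 2) → 0 H
  atom 19: C, bond orders sum to 2 (valence 4) → 2 H
  atom 20: C, bond orders sum to 2 (valence 4) → 2 H
  atom 21: C, bond orders sum to 2 (valence 4) → 2 H
  atom 22: C, bond orders sum to 3 (valence 4) → 1 H
  atom 23: O, bond orders sum to 1 (valence 2) → 1 H
  atom 24: C, bond orders sum to 1 (valence 4) → 3 H
Totals → C:16, H:25, F:3, N:2, O:3.
In Hill order: C16H25F3N2O3.

C16H25F3N2O3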